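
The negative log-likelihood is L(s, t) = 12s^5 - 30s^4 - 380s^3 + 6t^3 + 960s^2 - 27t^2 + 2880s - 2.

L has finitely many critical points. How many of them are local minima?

L separates as a function of s plus a function of t, so ∇L=0 decouples.
∂L/∂s = 60(s - 4)(s - 3)(s + 1)(s + 4) = 0 at s ∈ {-4, -1, 3, 4}; ∂L/∂t = 18t(t - 3) = 0 at t ∈ {0, 3}.
The Hessian is diagonal: diag(L_ss, L_tt). Second derivatives: L_ss(-4)=-10080, L_ss(-1)=3600, L_ss(3)=-1680, L_ss(4)=2400; L_tt(0)=-54, L_tt(3)=54.
Local minima occur where both diagonal entries positive: (-1, 3), (4, 3). Count: 2.

2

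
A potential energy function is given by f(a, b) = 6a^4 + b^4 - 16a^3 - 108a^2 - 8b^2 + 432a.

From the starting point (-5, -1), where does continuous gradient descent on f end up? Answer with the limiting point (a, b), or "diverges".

f is separable, so gradient descent decouples: a follows -∂f/∂a, b follows -∂f/∂b.
∂f/∂a = 24(a - 3)(a - 2)(a + 3); at a=-5 this is -2688, so a increases.
∂f/∂b = 4b(b - 2)(b + 2); at b=-1 this is 12, so b decreases.
a converges to its nearest critical value -3 (a local min of the a-part); b converges to -2. The iterate converges to (-3, -2).

(-3, -2)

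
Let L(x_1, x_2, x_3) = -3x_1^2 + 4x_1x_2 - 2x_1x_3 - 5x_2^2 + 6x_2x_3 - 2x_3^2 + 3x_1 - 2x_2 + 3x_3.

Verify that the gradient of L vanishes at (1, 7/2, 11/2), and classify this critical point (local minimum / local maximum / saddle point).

local maximum

∇L = (-6x_1 + 4x_2 - 2x_3 + 3, 4x_1 - 10x_2 + 6x_3 - 2, -2x_1 + 6x_2 - 4x_3 + 3); substituting (1, 7/2, 11/2) gives ∇L = (0, 0, 0), so (1, 7/2, 11/2) is indeed a critical point.
The Hessian is constant: H = [[-6, 4, -2], [4, -10, 6], [-2, 6, -4]].
Leading principal minors: Δ₁ = -6, Δ₂ = 44, Δ₃ = -16.
The minors alternate sign starting negative (−, +, −), so H is negative definite: a local maximum.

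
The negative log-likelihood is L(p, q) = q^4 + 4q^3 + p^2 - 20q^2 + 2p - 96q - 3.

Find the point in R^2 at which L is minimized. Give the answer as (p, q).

(-1, 3)

L(p,q) separates as A(p) + B(q) − 3, so its minimum is min A + min B − 3.
A'(p) = 2p + 2 vanishes at p ∈ {-1}; B'(q) = 4(q - 3)(q + 2)(q + 4) vanishes at q ∈ {-4, -2, 3}.
Local minima of A (where A''>0): A(-1)=-1. Local minima of B: B(-4)=64, B(3)=-279.
So the global minimum of L is A(-1) + B(3) − 3 = -1 − 279 − 3 = -283, attained at (-1, 3).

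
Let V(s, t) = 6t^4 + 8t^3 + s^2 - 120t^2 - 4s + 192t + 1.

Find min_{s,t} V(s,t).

V(s,t) separates as P(s) + Q(t) + 1, so its minimum is min P + min Q + 1.
P'(s) = 2s - 4 vanishes at s ∈ {2}; Q'(t) = 24(t - 2)(t - 1)(t + 4) vanishes at t ∈ {-4, 1, 2}.
Local minima of P (where P''>0): P(2)=-4. Local minima of Q: Q(-4)=-1664, Q(2)=64.
So the global minimum of V is P(2) + Q(-4) + 1 = -4 − 1664 + 1 = -1667, attained at (2, -4).

-1667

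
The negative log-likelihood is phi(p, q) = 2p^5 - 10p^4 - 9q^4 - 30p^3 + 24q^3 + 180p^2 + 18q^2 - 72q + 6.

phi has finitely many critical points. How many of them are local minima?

2

phi separates as a function of p plus a function of q, so ∇phi=0 decouples.
∂phi/∂p = 10p(p - 4)(p - 3)(p + 3) = 0 at p ∈ {-3, 0, 3, 4}; ∂phi/∂q = -36(q - 2)(q - 1)(q + 1) = 0 at q ∈ {-1, 1, 2}.
The Hessian is diagonal: diag(phi_pp, phi_qq). Second derivatives: phi_pp(-3)=-1260, phi_pp(0)=360, phi_pp(3)=-180, phi_pp(4)=280; phi_qq(-1)=-216, phi_qq(1)=72, phi_qq(2)=-108.
Local minima occur where both diagonal entries positive: (0, 1), (4, 1). Count: 2.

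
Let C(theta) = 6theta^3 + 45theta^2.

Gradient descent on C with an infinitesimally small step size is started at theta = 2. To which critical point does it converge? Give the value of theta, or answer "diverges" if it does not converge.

C'(theta) = 18theta(theta + 5), so C'(2) = 252.
Gradient descent moves in the -C' direction, i.e. theta is decreasing.
The nearest critical point in that direction is theta = 0, where C'' = 90 > 0 (a local minimum). The iterate converges there.

0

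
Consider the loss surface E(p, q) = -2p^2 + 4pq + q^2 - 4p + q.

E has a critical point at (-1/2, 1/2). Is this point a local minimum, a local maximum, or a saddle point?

saddle point

The Hessian of E is constant: H = [[-4, 4], [4, 2]].
det(H) = (-4)·2 − 4² = -24.
Since det(H) < 0, H is indefinite and the critical point is a saddle point.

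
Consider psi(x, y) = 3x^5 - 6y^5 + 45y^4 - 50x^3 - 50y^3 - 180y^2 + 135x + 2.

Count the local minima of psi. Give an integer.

psi separates as a function of x plus a function of y, so ∇psi=0 decouples.
∂psi/∂x = 15(x - 3)(x - 1)(x + 1)(x + 3) = 0 at x ∈ {-3, -1, 1, 3}; ∂psi/∂y = -30y(y - 4)(y - 3)(y + 1) = 0 at y ∈ {-1, 0, 3, 4}.
The Hessian is diagonal: diag(psi_xx, psi_yy). Second derivatives: psi_xx(-3)=-720, psi_xx(-1)=240, psi_xx(1)=-240, psi_xx(3)=720; psi_yy(-1)=600, psi_yy(0)=-360, psi_yy(3)=360, psi_yy(4)=-600.
Local minima occur where both diagonal entries positive: (-1, -1), (-1, 3), (3, -1), (3, 3). Count: 4.

4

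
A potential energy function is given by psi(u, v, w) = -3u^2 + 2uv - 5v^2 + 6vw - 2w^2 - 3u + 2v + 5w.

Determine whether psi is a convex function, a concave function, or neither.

concave

psi is quadratic, so its Hessian is the constant matrix H = [[-6, 2, 0], [2, -10, 6], [0, 6, -4]].
Leading principal minors: -6, 56, -8.
Signs alternate −, +, − ⇒ H ≺ 0 ⇒ concave.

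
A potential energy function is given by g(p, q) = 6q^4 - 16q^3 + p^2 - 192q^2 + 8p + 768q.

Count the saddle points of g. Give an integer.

g separates as a function of p plus a function of q, so ∇g=0 decouples.
∂g/∂p = 2(p + 4) = 0 at p ∈ {-4}; ∂g/∂q = 24(q - 4)(q - 2)(q + 4) = 0 at q ∈ {-4, 2, 4}.
The Hessian is diagonal: diag(g_pp, g_qq). Second derivatives: g_pp(-4)=2; g_qq(-4)=1152, g_qq(2)=-288, g_qq(4)=384.
Saddle points occur where the two diagonal entries have opposite signs: (-4, 2). Count: 1.

1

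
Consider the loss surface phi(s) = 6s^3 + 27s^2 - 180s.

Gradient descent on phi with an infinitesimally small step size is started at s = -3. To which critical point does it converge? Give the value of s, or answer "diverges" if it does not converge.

2

phi'(s) = 18(s - 2)(s + 5), so phi'(-3) = -180.
Gradient descent moves in the -phi' direction, i.e. s is increasing.
The nearest critical point in that direction is s = 2, where phi'' = 126 > 0 (a local minimum). The iterate converges there.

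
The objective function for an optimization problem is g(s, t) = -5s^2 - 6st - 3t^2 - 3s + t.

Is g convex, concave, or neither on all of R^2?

concave

g is quadratic, so its Hessian is the constant matrix H = [[-10, -6], [-6, -6]].
det(H) = 24, tr(H) = -16.
det(H) > 0 and tr(H) < 0, so H is negative definite everywhere: concave.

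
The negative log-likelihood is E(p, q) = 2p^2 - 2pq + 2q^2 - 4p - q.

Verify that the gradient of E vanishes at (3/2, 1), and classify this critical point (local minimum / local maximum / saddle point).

local minimum

∇E = (4p - 2q - 4, -2p + 4q - 1); substituting (3/2, 1) gives ∇E = (0, 0), so (3/2, 1) is indeed a critical point.
The Hessian of E is constant: H = [[4, -2], [-2, 4]].
det(H) = 4·4 − (-2)² = 12.
det(H) > 0 and tr(H) = 8 > 0, so H is positive definite and the point is a local minimum.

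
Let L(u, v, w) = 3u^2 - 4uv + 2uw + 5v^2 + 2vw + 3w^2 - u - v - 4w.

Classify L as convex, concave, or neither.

L is quadratic, so its Hessian is the constant matrix H = [[6, -4, 2], [-4, 10, 2], [2, 2, 6]].
Leading principal minors: 6, 44, 168.
All positive ⇒ H ≻ 0 ⇒ convex.

convex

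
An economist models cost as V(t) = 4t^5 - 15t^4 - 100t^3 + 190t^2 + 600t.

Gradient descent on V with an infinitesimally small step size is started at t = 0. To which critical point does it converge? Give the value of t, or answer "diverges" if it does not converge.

-1

V'(t) = 20(t - 5)(t - 2)(t + 1)(t + 3), so V'(0) = 600.
Gradient descent moves in the -V' direction, i.e. t is decreasing.
The nearest critical point in that direction is t = -1, where V'' = 720 > 0 (a local minimum). The iterate converges there.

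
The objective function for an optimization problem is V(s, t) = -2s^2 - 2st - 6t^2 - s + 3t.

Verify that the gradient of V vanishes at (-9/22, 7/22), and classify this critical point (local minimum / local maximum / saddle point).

∇V = (-4s - 2t - 1, -2s - 12t + 3); substituting (-9/22, 7/22) gives ∇V = (0, 0), so (-9/22, 7/22) is indeed a critical point.
The Hessian of V is constant: H = [[-4, -2], [-2, -12]].
det(H) = (-4)·(-12) − (-2)² = 44.
det(H) > 0 and tr(H) = -16 < 0, so H is negative definite and the point is a local maximum.

local maximum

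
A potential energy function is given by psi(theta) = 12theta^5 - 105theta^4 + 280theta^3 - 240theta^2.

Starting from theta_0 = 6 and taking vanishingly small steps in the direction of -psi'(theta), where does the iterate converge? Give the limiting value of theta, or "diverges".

psi'(theta) = 60theta(theta - 4)(theta - 2)(theta - 1), so psi'(6) = 14400.
Gradient descent moves in the -psi' direction, i.e. theta is decreasing.
The nearest critical point in that direction is theta = 4, where psi'' = 1440 > 0 (a local minimum). The iterate converges there.

4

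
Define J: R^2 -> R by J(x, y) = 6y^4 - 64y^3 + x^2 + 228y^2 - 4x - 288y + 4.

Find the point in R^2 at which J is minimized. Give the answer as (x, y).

(2, 1)

J(x,y) separates as P(x) + Q(y) + 4, so its minimum is min P + min Q + 4.
P'(x) = 2x - 4 vanishes at x ∈ {2}; Q'(y) = 24(y - 4)(y - 3)(y - 1) vanishes at y ∈ {1, 3, 4}.
Local minima of P (where P''>0): P(2)=-4. Local minima of Q: Q(1)=-118, Q(4)=-64.
So the global minimum of J is P(2) + Q(1) + 4 = -4 − 118 + 4 = -118, attained at (2, 1).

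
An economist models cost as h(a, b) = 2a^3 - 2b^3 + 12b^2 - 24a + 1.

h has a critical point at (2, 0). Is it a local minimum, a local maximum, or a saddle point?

local minimum

The mixed partial ∂²h/∂a∂b is 0, so the Hessian at any point is diag(h_aa, h_bb) = diag(12a, 12(-b + 2)).
At (2, 0): H = diag(24, 24).
Both eigenvalues are positive, so H is positive definite: a local minimum.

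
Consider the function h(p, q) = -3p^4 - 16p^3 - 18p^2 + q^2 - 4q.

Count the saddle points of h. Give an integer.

h separates as a function of p plus a function of q, so ∇h=0 decouples.
∂h/∂p = -12p(p + 1)(p + 3) = 0 at p ∈ {-3, -1, 0}; ∂h/∂q = 2(q - 2) = 0 at q ∈ {2}.
The Hessian is diagonal: diag(h_pp, h_qq). Second derivatives: h_pp(-3)=-72, h_pp(-1)=24, h_pp(0)=-36; h_qq(2)=2.
Saddle points occur where the two diagonal entries have opposite signs: (-3, 2), (0, 2). Count: 2.

2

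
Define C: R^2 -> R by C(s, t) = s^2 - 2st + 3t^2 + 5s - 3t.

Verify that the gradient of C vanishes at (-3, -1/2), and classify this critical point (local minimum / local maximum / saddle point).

local minimum

∇C = (2s - 2t + 5, -2s + 6t - 3); substituting (-3, -1/2) gives ∇C = (0, 0), so (-3, -1/2) is indeed a critical point.
The Hessian of C is constant: H = [[2, -2], [-2, 6]].
det(H) = 2·6 − (-2)² = 8.
det(H) > 0 and tr(H) = 8 > 0, so H is positive definite and the point is a local minimum.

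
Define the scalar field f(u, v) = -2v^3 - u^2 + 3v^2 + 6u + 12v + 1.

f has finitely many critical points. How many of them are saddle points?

1

f separates as a function of u plus a function of v, so ∇f=0 decouples.
∂f/∂u = -2(u - 3) = 0 at u ∈ {3}; ∂f/∂v = -6(v - 2)(v + 1) = 0 at v ∈ {-1, 2}.
The Hessian is diagonal: diag(f_uu, f_vv). Second derivatives: f_uu(3)=-2; f_vv(-1)=18, f_vv(2)=-18.
Saddle points occur where the two diagonal entries have opposite signs: (3, -1). Count: 1.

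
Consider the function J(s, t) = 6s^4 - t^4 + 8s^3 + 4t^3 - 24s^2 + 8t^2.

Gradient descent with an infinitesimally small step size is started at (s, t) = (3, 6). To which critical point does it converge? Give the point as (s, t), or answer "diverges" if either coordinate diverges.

diverges

J is separable, so gradient descent decouples: s follows -∂J/∂s, t follows -∂J/∂t.
∂J/∂s = 24s(s - 1)(s + 2); at s=3 this is 720, so s decreases.
∂J/∂t = -4t(t - 4)(t + 1); at t=6 this is -336, so t increases.
The t-coordinate has no critical point in that direction and runs off to infinity.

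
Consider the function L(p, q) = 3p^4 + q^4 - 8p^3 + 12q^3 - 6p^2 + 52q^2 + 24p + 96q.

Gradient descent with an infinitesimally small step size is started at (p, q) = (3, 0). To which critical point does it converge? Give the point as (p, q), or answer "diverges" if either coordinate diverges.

L is separable, so gradient descent decouples: p follows -∂L/∂p, q follows -∂L/∂q.
∂L/∂p = 12(p - 2)(p - 1)(p + 1); at p=3 this is 96, so p decreases.
∂L/∂q = 4(q + 2)(q + 3)(q + 4); at q=0 this is 96, so q decreases.
p converges to its nearest critical value 2 (a local min of the p-part); q converges to -2. The iterate converges to (2, -2).

(2, -2)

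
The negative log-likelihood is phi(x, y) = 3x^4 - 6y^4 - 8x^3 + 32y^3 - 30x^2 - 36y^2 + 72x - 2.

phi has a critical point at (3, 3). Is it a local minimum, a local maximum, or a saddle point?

The mixed partial ∂²phi/∂x∂y is 0, so the Hessian at any point is diag(phi_xx, phi_yy) = diag(12(3x^2 - 4x - 5), 24(-3y^2 + 8y - 3)).
At (3, 3): H = diag(120, -144).
The eigenvalues have opposite signs, so H is indefinite: a saddle point.

saddle point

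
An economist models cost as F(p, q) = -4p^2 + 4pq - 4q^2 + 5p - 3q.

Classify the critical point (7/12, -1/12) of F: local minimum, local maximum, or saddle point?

The Hessian of F is constant: H = [[-8, 4], [4, -8]].
det(H) = (-8)·(-8) − 4² = 48.
det(H) > 0 and tr(H) = -16 < 0, so H is negative definite and the point is a local maximum.

local maximum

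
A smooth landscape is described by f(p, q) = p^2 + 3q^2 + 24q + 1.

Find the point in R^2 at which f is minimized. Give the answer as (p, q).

(0, -4)

f(p,q) separates as A(p) + B(q) + 1, so its minimum is min A + min B + 1.
A'(p) = 2p vanishes at p ∈ {0}; B'(q) = 6q + 24 vanishes at q ∈ {-4}.
Local minima of A (where A''>0): A(0)=0. Local minima of B: B(-4)=-48.
So the global minimum of f is A(0) + B(-4) + 1 = 0 − 48 + 1 = -47, attained at (0, -4).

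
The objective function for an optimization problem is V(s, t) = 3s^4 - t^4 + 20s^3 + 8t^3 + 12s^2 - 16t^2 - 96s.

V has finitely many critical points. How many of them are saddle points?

5

V separates as a function of s plus a function of t, so ∇V=0 decouples.
∂V/∂s = 12(s - 1)(s + 2)(s + 4) = 0 at s ∈ {-4, -2, 1}; ∂V/∂t = -4t(t - 4)(t - 2) = 0 at t ∈ {0, 2, 4}.
The Hessian is diagonal: diag(V_ss, V_tt). Second derivatives: V_ss(-4)=120, V_ss(-2)=-72, V_ss(1)=180; V_tt(0)=-32, V_tt(2)=16, V_tt(4)=-32.
Saddle points occur where the two diagonal entries have opposite signs: (-4, 0), (-4, 4), (-2, 2), (1, 0), (1, 4). Count: 5.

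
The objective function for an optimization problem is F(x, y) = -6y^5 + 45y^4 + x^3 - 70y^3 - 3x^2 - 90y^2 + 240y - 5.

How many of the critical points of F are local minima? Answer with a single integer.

F separates as a function of x plus a function of y, so ∇F=0 decouples.
∂F/∂x = 3x(x - 2) = 0 at x ∈ {0, 2}; ∂F/∂y = -30(y - 4)(y - 2)(y - 1)(y + 1) = 0 at y ∈ {-1, 1, 2, 4}.
The Hessian is diagonal: diag(F_xx, F_yy). Second derivatives: F_xx(0)=-6, F_xx(2)=6; F_yy(-1)=900, F_yy(1)=-180, F_yy(2)=180, F_yy(4)=-900.
Local minima occur where both diagonal entries positive: (2, -1), (2, 2). Count: 2.

2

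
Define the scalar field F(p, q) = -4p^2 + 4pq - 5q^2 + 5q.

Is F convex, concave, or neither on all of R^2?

F is quadratic, so its Hessian is the constant matrix H = [[-8, 4], [4, -10]].
det(H) = 64, tr(H) = -18.
det(H) > 0 and tr(H) < 0, so H is negative definite everywhere: concave.

concave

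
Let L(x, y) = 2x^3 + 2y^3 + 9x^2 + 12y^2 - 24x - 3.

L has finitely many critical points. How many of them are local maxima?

1

L separates as a function of x plus a function of y, so ∇L=0 decouples.
∂L/∂x = 6(x - 1)(x + 4) = 0 at x ∈ {-4, 1}; ∂L/∂y = 6y(y + 4) = 0 at y ∈ {-4, 0}.
The Hessian is diagonal: diag(L_xx, L_yy). Second derivatives: L_xx(-4)=-30, L_xx(1)=30; L_yy(-4)=-24, L_yy(0)=24.
Local maxima occur where both diagonal entries negative: (-4, -4). Count: 1.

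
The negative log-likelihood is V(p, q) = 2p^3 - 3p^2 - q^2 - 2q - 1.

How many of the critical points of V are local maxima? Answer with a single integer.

1

V separates as a function of p plus a function of q, so ∇V=0 decouples.
∂V/∂p = 6p(p - 1) = 0 at p ∈ {0, 1}; ∂V/∂q = -2(q + 1) = 0 at q ∈ {-1}.
The Hessian is diagonal: diag(V_pp, V_qq). Second derivatives: V_pp(0)=-6, V_pp(1)=6; V_qq(-1)=-2.
Local maxima occur where both diagonal entries negative: (0, -1). Count: 1.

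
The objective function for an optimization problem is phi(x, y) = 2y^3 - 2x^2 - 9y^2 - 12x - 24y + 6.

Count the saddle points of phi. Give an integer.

phi separates as a function of x plus a function of y, so ∇phi=0 decouples.
∂phi/∂x = -4(x + 3) = 0 at x ∈ {-3}; ∂phi/∂y = 6(y - 4)(y + 1) = 0 at y ∈ {-1, 4}.
The Hessian is diagonal: diag(phi_xx, phi_yy). Second derivatives: phi_xx(-3)=-4; phi_yy(-1)=-30, phi_yy(4)=30.
Saddle points occur where the two diagonal entries have opposite signs: (-3, 4). Count: 1.

1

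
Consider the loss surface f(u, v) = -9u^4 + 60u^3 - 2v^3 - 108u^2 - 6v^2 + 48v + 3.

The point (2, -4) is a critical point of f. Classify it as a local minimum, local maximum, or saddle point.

The mixed partial ∂²f/∂u∂v is 0, so the Hessian at any point is diag(f_uu, f_vv) = diag(36(-3u^2 + 10u - 6), -12(v + 1)).
At (2, -4): H = diag(72, 36).
Both eigenvalues are positive, so H is positive definite: a local minimum.

local minimum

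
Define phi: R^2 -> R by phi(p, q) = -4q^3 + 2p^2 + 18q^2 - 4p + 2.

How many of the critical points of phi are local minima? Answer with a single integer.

phi separates as a function of p plus a function of q, so ∇phi=0 decouples.
∂phi/∂p = 4(p - 1) = 0 at p ∈ {1}; ∂phi/∂q = -12q(q - 3) = 0 at q ∈ {0, 3}.
The Hessian is diagonal: diag(phi_pp, phi_qq). Second derivatives: phi_pp(1)=4; phi_qq(0)=36, phi_qq(3)=-36.
Local minima occur where both diagonal entries positive: (1, 0). Count: 1.

1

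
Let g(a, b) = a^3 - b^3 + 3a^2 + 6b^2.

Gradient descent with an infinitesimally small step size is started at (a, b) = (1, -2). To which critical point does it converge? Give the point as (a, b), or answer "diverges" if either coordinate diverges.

(0, 0)

g is separable, so gradient descent decouples: a follows -∂g/∂a, b follows -∂g/∂b.
∂g/∂a = 3a(a + 2); at a=1 this is 9, so a decreases.
∂g/∂b = -3b(b - 4); at b=-2 this is -36, so b increases.
a converges to its nearest critical value 0 (a local min of the a-part); b converges to 0. The iterate converges to (0, 0).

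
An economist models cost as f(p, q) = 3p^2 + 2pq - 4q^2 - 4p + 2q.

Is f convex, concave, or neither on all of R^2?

neither

f is quadratic, so its Hessian is the constant matrix H = [[6, 2], [2, -8]].
det(H) = -52, tr(H) = -2.
det(H) < 0, so H is indefinite: neither convex nor concave.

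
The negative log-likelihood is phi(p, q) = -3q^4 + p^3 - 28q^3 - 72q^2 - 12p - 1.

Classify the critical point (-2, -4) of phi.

The mixed partial ∂²phi/∂p∂q is 0, so the Hessian at any point is diag(phi_pp, phi_qq) = diag(6p, -12(3q^2 + 14q + 12)).
At (-2, -4): H = diag(-12, -48).
Both eigenvalues are negative, so H is negative definite: a local maximum.

local maximum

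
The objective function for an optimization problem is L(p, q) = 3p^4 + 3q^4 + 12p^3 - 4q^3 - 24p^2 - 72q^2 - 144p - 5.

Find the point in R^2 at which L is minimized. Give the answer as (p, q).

L(p,q) separates as A(p) + B(q) − 5, so its minimum is min A + min B − 5.
A'(p) = 12(p - 2)(p + 2)(p + 3) vanishes at p ∈ {-3, -2, 2}; B'(q) = 12q(q - 4)(q + 3) vanishes at q ∈ {-3, 0, 4}.
Local minima of A (where A''>0): A(-3)=135, A(2)=-240. Local minima of B: B(-3)=-297, B(4)=-640.
So the global minimum of L is A(2) + B(4) − 5 = -240 − 640 − 5 = -885, attained at (2, 4).

(2, 4)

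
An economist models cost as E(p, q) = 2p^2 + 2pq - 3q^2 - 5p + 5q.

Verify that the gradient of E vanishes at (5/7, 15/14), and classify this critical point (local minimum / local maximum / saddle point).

saddle point

∇E = (4p + 2q - 5, 2p - 6q + 5); substituting (5/7, 15/14) gives ∇E = (0, 0), so (5/7, 15/14) is indeed a critical point.
The Hessian of E is constant: H = [[4, 2], [2, -6]].
det(H) = 4·(-6) − 2² = -28.
Since det(H) < 0, H is indefinite and the critical point is a saddle point.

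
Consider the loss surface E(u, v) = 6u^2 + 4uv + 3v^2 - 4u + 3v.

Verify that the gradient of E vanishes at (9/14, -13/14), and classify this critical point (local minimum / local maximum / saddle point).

∇E = (12u + 4v - 4, 4u + 6v + 3); substituting (9/14, -13/14) gives ∇E = (0, 0), so (9/14, -13/14) is indeed a critical point.
The Hessian of E is constant: H = [[12, 4], [4, 6]].
det(H) = 12·6 − 4² = 56.
det(H) > 0 and tr(H) = 18 > 0, so H is positive definite and the point is a local minimum.

local minimum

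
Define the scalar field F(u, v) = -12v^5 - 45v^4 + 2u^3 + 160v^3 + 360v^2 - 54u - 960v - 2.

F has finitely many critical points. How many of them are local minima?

F separates as a function of u plus a function of v, so ∇F=0 decouples.
∂F/∂u = 6(u - 3)(u + 3) = 0 at u ∈ {-3, 3}; ∂F/∂v = -60(v - 2)(v - 1)(v + 2)(v + 4) = 0 at v ∈ {-4, -2, 1, 2}.
The Hessian is diagonal: diag(F_uu, F_vv). Second derivatives: F_uu(-3)=-36, F_uu(3)=36; F_vv(-4)=3600, F_vv(-2)=-1440, F_vv(1)=900, F_vv(2)=-1440.
Local minima occur where both diagonal entries positive: (3, -4), (3, 1). Count: 2.

2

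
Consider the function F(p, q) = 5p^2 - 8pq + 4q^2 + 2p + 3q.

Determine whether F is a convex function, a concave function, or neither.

F is quadratic, so its Hessian is the constant matrix H = [[10, -8], [-8, 8]].
det(H) = 16, tr(H) = 18.
det(H) > 0 and tr(H) > 0, so H is positive definite everywhere: convex.

convex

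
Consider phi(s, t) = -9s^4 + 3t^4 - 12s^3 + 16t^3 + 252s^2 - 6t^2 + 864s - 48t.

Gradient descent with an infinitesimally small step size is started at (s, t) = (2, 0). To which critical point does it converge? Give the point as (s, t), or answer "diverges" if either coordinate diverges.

phi is separable, so gradient descent decouples: s follows -∂phi/∂s, t follows -∂phi/∂t.
∂phi/∂s = -36(s - 4)(s + 2)(s + 3); at s=2 this is 1440, so s decreases.
∂phi/∂t = 12(t - 1)(t + 1)(t + 4); at t=0 this is -48, so t increases.
s converges to its nearest critical value -2 (a local min of the s-part); t converges to 1. The iterate converges to (-2, 1).

(-2, 1)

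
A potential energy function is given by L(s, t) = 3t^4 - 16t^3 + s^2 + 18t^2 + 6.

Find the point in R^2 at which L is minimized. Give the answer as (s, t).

L(s,t) separates as P(s) + Q(t) + 6, so its minimum is min P + min Q + 6.
P'(s) = 2s vanishes at s ∈ {0}; Q'(t) = 12t(t - 3)(t - 1) vanishes at t ∈ {0, 1, 3}.
Local minima of P (where P''>0): P(0)=0. Local minima of Q: Q(0)=0, Q(3)=-27.
So the global minimum of L is P(0) + Q(3) + 6 = 0 − 27 + 6 = -21, attained at (0, 3).

(0, 3)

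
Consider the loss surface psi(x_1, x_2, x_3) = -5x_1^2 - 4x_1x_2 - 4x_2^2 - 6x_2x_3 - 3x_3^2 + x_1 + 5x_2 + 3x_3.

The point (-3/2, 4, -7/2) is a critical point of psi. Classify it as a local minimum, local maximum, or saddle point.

The Hessian is constant: H = [[-10, -4, 0], [-4, -8, -6], [0, -6, -6]].
Leading principal minors: Δ₁ = -10, Δ₂ = 64, Δ₃ = -24.
The minors alternate sign starting negative (−, +, −), so H is negative definite: a local maximum.

local maximum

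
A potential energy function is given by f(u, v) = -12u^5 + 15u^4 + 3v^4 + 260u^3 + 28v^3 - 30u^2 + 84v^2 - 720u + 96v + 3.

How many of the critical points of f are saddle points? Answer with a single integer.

6

f separates as a function of u plus a function of v, so ∇f=0 decouples.
∂f/∂u = -60(u - 4)(u - 1)(u + 1)(u + 3) = 0 at u ∈ {-3, -1, 1, 4}; ∂f/∂v = 12(v + 1)(v + 2)(v + 4) = 0 at v ∈ {-4, -2, -1}.
The Hessian is diagonal: diag(f_uu, f_vv). Second derivatives: f_uu(-3)=3360, f_uu(-1)=-1200, f_uu(1)=1440, f_uu(4)=-6300; f_vv(-4)=72, f_vv(-2)=-24, f_vv(-1)=36.
Saddle points occur where the two diagonal entries have opposite signs: (-3, -2), (-1, -4), (-1, -1), (1, -2), (4, -4), (4, -1). Count: 6.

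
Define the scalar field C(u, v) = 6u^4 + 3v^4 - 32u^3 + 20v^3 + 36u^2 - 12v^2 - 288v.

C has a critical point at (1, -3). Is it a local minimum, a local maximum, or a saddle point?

The mixed partial ∂²C/∂u∂v is 0, so the Hessian at any point is diag(C_uu, C_vv) = diag(24(3u^2 - 8u + 3), 12(3v^2 + 10v - 2)).
At (1, -3): H = diag(-48, -60).
Both eigenvalues are negative, so H is negative definite: a local maximum.

local maximum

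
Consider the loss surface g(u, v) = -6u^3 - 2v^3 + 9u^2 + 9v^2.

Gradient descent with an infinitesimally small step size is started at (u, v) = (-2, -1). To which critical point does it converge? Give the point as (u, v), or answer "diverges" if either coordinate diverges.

(0, 0)

g is separable, so gradient descent decouples: u follows -∂g/∂u, v follows -∂g/∂v.
∂g/∂u = -18u(u - 1); at u=-2 this is -108, so u increases.
∂g/∂v = -6v(v - 3); at v=-1 this is -24, so v increases.
u converges to its nearest critical value 0 (a local min of the u-part); v converges to 0. The iterate converges to (0, 0).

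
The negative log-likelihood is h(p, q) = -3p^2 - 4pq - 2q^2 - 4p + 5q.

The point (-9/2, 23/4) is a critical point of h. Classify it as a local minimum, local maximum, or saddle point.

The Hessian of h is constant: H = [[-6, -4], [-4, -4]].
det(H) = (-6)·(-4) − (-4)² = 8.
det(H) > 0 and tr(H) = -10 < 0, so H is negative definite and the point is a local maximum.

local maximum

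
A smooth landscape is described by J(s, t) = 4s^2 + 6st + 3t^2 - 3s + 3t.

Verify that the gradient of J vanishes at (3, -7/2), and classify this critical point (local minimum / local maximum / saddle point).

local minimum

∇J = (8s + 6t - 3, 6s + 6t + 3); substituting (3, -7/2) gives ∇J = (0, 0), so (3, -7/2) is indeed a critical point.
The Hessian of J is constant: H = [[8, 6], [6, 6]].
det(H) = 8·6 − 6² = 12.
det(H) > 0 and tr(H) = 14 > 0, so H is positive definite and the point is a local minimum.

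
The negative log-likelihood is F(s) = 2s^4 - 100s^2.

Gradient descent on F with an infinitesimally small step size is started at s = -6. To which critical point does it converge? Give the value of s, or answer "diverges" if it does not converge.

F'(s) = 8s(s - 5)(s + 5), so F'(-6) = -528.
Gradient descent moves in the -F' direction, i.e. s is increasing.
The nearest critical point in that direction is s = -5, where F'' = 400 > 0 (a local minimum). The iterate converges there.

-5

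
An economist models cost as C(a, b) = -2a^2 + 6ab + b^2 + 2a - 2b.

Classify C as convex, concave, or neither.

C is quadratic, so its Hessian is the constant matrix H = [[-4, 6], [6, 2]].
det(H) = -44, tr(H) = -2.
det(H) < 0, so H is indefinite: neither convex nor concave.

neither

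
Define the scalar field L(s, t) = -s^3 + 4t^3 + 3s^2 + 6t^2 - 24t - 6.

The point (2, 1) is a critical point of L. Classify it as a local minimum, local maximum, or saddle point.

The mixed partial ∂²L/∂s∂t is 0, so the Hessian at any point is diag(L_ss, L_tt) = diag(6(-s + 1), 12(2t + 1)).
At (2, 1): H = diag(-6, 36).
The eigenvalues have opposite signs, so H is indefinite: a saddle point.

saddle point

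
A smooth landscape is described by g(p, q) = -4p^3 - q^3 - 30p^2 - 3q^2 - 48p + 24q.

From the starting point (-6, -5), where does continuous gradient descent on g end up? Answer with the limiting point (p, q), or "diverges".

g is separable, so gradient descent decouples: p follows -∂g/∂p, q follows -∂g/∂q.
∂g/∂p = -12(p + 1)(p + 4); at p=-6 this is -120, so p increases.
∂g/∂q = -3(q - 2)(q + 4); at q=-5 this is -21, so q increases.
p converges to its nearest critical value -4 (a local min of the p-part); q converges to -4. The iterate converges to (-4, -4).

(-4, -4)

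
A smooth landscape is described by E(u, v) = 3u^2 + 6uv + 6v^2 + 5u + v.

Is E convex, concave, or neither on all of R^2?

convex

E is quadratic, so its Hessian is the constant matrix H = [[6, 6], [6, 12]].
det(H) = 36, tr(H) = 18.
det(H) > 0 and tr(H) > 0, so H is positive definite everywhere: convex.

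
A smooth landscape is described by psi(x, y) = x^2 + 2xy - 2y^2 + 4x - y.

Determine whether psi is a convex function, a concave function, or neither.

neither

psi is quadratic, so its Hessian is the constant matrix H = [[2, 2], [2, -4]].
det(H) = -12, tr(H) = -2.
det(H) < 0, so H is indefinite: neither convex nor concave.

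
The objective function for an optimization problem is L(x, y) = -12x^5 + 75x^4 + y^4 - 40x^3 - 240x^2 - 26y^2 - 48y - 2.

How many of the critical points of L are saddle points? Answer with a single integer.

L separates as a function of x plus a function of y, so ∇L=0 decouples.
∂L/∂x = -60x(x - 4)(x - 2)(x + 1) = 0 at x ∈ {-1, 0, 2, 4}; ∂L/∂y = 4(y - 4)(y + 1)(y + 3) = 0 at y ∈ {-3, -1, 4}.
The Hessian is diagonal: diag(L_xx, L_yy). Second derivatives: L_xx(-1)=900, L_xx(0)=-480, L_xx(2)=720, L_xx(4)=-2400; L_yy(-3)=56, L_yy(-1)=-40, L_yy(4)=140.
Saddle points occur where the two diagonal entries have opposite signs: (-1, -1), (0, -3), (0, 4), (2, -1), (4, -3), (4, 4). Count: 6.

6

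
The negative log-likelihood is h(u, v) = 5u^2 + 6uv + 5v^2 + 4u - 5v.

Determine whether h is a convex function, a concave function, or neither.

convex

h is quadratic, so its Hessian is the constant matrix H = [[10, 6], [6, 10]].
det(H) = 64, tr(H) = 20.
det(H) > 0 and tr(H) > 0, so H is positive definite everywhere: convex.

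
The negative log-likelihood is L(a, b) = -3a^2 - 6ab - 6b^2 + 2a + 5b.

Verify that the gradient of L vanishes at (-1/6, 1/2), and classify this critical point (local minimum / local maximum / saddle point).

local maximum

∇L = (-6a - 6b + 2, -6a - 12b + 5); substituting (-1/6, 1/2) gives ∇L = (0, 0), so (-1/6, 1/2) is indeed a critical point.
The Hessian of L is constant: H = [[-6, -6], [-6, -12]].
det(H) = (-6)·(-12) − (-6)² = 36.
det(H) > 0 and tr(H) = -18 < 0, so H is negative definite and the point is a local maximum.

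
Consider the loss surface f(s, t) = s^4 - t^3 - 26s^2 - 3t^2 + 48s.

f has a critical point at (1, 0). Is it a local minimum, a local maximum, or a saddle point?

local maximum

The mixed partial ∂²f/∂s∂t is 0, so the Hessian at any point is diag(f_ss, f_tt) = diag(4(3s^2 - 13), -6(t + 1)).
At (1, 0): H = diag(-40, -6).
Both eigenvalues are negative, so H is negative definite: a local maximum.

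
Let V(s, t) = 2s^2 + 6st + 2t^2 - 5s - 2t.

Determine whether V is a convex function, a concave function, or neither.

neither

V is quadratic, so its Hessian is the constant matrix H = [[4, 6], [6, 4]].
det(H) = -20, tr(H) = 8.
det(H) < 0, so H is indefinite: neither convex nor concave.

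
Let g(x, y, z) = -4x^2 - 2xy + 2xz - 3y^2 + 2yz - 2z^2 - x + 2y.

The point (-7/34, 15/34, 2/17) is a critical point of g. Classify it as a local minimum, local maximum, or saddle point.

local maximum

The Hessian is constant: H = [[-8, -2, 2], [-2, -6, 2], [2, 2, -4]].
Leading principal minors: Δ₁ = -8, Δ₂ = 44, Δ₃ = -136.
The minors alternate sign starting negative (−, +, −), so H is negative definite: a local maximum.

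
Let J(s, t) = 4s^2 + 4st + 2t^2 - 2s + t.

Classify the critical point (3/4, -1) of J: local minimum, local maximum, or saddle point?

The Hessian of J is constant: H = [[8, 4], [4, 4]].
det(H) = 8·4 − 4² = 16.
det(H) > 0 and tr(H) = 12 > 0, so H is positive definite and the point is a local minimum.

local minimum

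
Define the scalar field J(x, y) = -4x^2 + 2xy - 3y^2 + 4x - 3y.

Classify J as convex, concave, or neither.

concave

J is quadratic, so its Hessian is the constant matrix H = [[-8, 2], [2, -6]].
det(H) = 44, tr(H) = -14.
det(H) > 0 and tr(H) < 0, so H is negative definite everywhere: concave.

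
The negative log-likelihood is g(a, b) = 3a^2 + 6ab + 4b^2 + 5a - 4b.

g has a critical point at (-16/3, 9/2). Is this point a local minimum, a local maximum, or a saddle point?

The Hessian of g is constant: H = [[6, 6], [6, 8]].
det(H) = 6·8 − 6² = 12.
det(H) > 0 and tr(H) = 14 > 0, so H is positive definite and the point is a local minimum.

local minimum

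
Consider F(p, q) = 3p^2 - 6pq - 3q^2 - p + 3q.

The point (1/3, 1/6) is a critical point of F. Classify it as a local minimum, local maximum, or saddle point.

The Hessian of F is constant: H = [[6, -6], [-6, -6]].
det(H) = 6·(-6) − (-6)² = -72.
Since det(H) < 0, H is indefinite and the critical point is a saddle point.

saddle point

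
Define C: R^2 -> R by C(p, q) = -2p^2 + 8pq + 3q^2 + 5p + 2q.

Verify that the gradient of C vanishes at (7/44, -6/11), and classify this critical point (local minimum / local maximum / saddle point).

∇C = (-4p + 8q + 5, 8p + 6q + 2); substituting (7/44, -6/11) gives ∇C = (0, 0), so (7/44, -6/11) is indeed a critical point.
The Hessian of C is constant: H = [[-4, 8], [8, 6]].
det(H) = (-4)·6 − 8² = -88.
Since det(H) < 0, H is indefinite and the critical point is a saddle point.

saddle point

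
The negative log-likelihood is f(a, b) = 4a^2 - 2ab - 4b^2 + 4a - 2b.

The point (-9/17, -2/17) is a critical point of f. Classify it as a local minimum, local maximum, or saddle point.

The Hessian of f is constant: H = [[8, -2], [-2, -8]].
det(H) = 8·(-8) − (-2)² = -68.
Since det(H) < 0, H is indefinite and the critical point is a saddle point.

saddle point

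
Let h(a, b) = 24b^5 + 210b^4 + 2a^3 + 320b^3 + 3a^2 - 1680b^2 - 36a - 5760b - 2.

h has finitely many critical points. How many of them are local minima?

2

h separates as a function of a plus a function of b, so ∇h=0 decouples.
∂h/∂a = 6(a - 2)(a + 3) = 0 at a ∈ {-3, 2}; ∂h/∂b = 120(b - 2)(b + 2)(b + 3)(b + 4) = 0 at b ∈ {-4, -3, -2, 2}.
The Hessian is diagonal: diag(h_aa, h_bb). Second derivatives: h_aa(-3)=-30, h_aa(2)=30; h_bb(-4)=-1440, h_bb(-3)=600, h_bb(-2)=-960, h_bb(2)=14400.
Local minima occur where both diagonal entries positive: (2, -3), (2, 2). Count: 2.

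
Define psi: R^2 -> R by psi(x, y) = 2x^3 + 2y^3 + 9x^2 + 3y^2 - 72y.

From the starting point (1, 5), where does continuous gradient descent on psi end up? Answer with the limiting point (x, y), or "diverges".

psi is separable, so gradient descent decouples: x follows -∂psi/∂x, y follows -∂psi/∂y.
∂psi/∂x = 6x(x + 3); at x=1 this is 24, so x decreases.
∂psi/∂y = 6(y - 3)(y + 4); at y=5 this is 108, so y decreases.
x converges to its nearest critical value 0 (a local min of the x-part); y converges to 3. The iterate converges to (0, 3).

(0, 3)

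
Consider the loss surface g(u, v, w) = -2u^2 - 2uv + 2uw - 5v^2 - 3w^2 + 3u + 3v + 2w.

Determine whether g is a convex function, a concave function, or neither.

concave

g is quadratic, so its Hessian is the constant matrix H = [[-4, -2, 2], [-2, -10, 0], [2, 0, -6]].
Leading principal minors: -4, 36, -176.
Signs alternate −, +, − ⇒ H ≺ 0 ⇒ concave.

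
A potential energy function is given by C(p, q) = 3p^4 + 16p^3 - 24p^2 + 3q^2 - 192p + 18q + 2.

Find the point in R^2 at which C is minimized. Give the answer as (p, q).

(2, -3)

C(p,q) separates as A(p) + B(q) + 2, so its minimum is min A + min B + 2.
A'(p) = 12(p - 2)(p + 2)(p + 4) vanishes at p ∈ {-4, -2, 2}; B'(q) = 6q + 18 vanishes at q ∈ {-3}.
Local minima of A (where A''>0): A(-4)=128, A(2)=-304. Local minima of B: B(-3)=-27.
So the global minimum of C is A(2) + B(-3) + 2 = -304 − 27 + 2 = -329, attained at (2, -3).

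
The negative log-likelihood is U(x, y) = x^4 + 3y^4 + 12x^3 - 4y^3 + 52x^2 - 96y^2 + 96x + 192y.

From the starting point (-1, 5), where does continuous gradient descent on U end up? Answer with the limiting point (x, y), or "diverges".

U is separable, so gradient descent decouples: x follows -∂U/∂x, y follows -∂U/∂y.
∂U/∂x = 4(x + 2)(x + 3)(x + 4); at x=-1 this is 24, so x decreases.
∂U/∂y = 12(y - 4)(y - 1)(y + 4); at y=5 this is 432, so y decreases.
x converges to its nearest critical value -2 (a local min of the x-part); y converges to 4. The iterate converges to (-2, 4).

(-2, 4)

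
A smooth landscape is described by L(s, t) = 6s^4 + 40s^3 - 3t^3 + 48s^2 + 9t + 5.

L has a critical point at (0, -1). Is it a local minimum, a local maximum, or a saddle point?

The mixed partial ∂²L/∂s∂t is 0, so the Hessian at any point is diag(L_ss, L_tt) = diag(24(3s^2 + 10s + 4), -18t).
At (0, -1): H = diag(96, 18).
Both eigenvalues are positive, so H is positive definite: a local minimum.

local minimum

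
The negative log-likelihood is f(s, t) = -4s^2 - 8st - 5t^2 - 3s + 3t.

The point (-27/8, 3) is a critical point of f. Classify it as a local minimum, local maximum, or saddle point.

local maximum

The Hessian of f is constant: H = [[-8, -8], [-8, -10]].
det(H) = (-8)·(-10) − (-8)² = 16.
det(H) > 0 and tr(H) = -18 < 0, so H is negative definite and the point is a local maximum.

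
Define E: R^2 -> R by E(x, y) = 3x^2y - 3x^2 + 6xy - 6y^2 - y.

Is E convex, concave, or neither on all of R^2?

The term 3x^2y is cubic, so the Hessian is not constant.
∂²E/∂x² = 6y - 6, which takes both signs as y varies (negative for sufficiently negative y). A diagonal entry of the Hessian changing sign means the Hessian is neither positive- nor negative-semidefinite on all of R^2.

neither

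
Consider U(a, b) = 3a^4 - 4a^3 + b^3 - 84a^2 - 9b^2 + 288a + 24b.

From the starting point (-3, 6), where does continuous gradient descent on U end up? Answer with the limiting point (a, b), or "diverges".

U is separable, so gradient descent decouples: a follows -∂U/∂a, b follows -∂U/∂b.
∂U/∂a = 12(a - 3)(a - 2)(a + 4); at a=-3 this is 360, so a decreases.
∂U/∂b = 3(b - 4)(b - 2); at b=6 this is 24, so b decreases.
a converges to its nearest critical value -4 (a local min of the a-part); b converges to 4. The iterate converges to (-4, 4).

(-4, 4)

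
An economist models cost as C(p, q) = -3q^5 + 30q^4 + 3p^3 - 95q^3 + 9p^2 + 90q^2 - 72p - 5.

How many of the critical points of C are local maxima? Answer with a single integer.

2

C separates as a function of p plus a function of q, so ∇C=0 decouples.
∂C/∂p = 9(p - 2)(p + 4) = 0 at p ∈ {-4, 2}; ∂C/∂q = -15q(q - 4)(q - 3)(q - 1) = 0 at q ∈ {0, 1, 3, 4}.
The Hessian is diagonal: diag(C_pp, C_qq). Second derivatives: C_pp(-4)=-54, C_pp(2)=54; C_qq(0)=180, C_qq(1)=-90, C_qq(3)=90, C_qq(4)=-180.
Local maxima occur where both diagonal entries negative: (-4, 1), (-4, 4). Count: 2.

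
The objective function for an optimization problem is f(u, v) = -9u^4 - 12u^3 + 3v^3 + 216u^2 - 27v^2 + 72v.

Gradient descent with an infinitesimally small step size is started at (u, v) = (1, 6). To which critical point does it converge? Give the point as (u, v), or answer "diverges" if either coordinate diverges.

f is separable, so gradient descent decouples: u follows -∂f/∂u, v follows -∂f/∂v.
∂f/∂u = -36u(u - 3)(u + 4); at u=1 this is 360, so u decreases.
∂f/∂v = 9(v - 4)(v - 2); at v=6 this is 72, so v decreases.
u converges to its nearest critical value 0 (a local min of the u-part); v converges to 4. The iterate converges to (0, 4).

(0, 4)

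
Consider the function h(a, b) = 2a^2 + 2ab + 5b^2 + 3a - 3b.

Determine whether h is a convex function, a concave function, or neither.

h is quadratic, so its Hessian is the constant matrix H = [[4, 2], [2, 10]].
det(H) = 36, tr(H) = 14.
det(H) > 0 and tr(H) > 0, so H is positive definite everywhere: convex.

convex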